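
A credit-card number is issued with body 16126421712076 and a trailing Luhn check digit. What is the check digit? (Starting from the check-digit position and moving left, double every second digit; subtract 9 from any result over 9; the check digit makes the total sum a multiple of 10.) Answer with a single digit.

Partial digits right→left: 6 7 0 2 1 7 1 2 4 6 2 1 6 1
Double every second digit counting from the check-digit position (so the 1st, 3rd, 5th, ... of the partial from the right).
  doubled (with −9 where >9): 3 0 2 2 8 4 3 → sum 22
  kept as-is: 7 2 7 2 6 1 1 → sum 26
Total = 22 + 26 = 48.
Check digit = (10 − (48 mod 10)) mod 10 = 2.

2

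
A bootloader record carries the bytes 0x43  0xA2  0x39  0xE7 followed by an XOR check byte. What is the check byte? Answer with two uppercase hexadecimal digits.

3F

XOR the bytes together:
  start with 0x43
  0x43 ⊕ 0xA2 = 0xE1
  0xE1 ⊕ 0x39 = 0xD8
  0xD8 ⊕ 0xE7 = 0x3F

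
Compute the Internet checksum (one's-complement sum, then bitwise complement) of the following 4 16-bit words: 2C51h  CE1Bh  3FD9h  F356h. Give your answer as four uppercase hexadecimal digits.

One's-complement addition (fold any carry out of bit 15 back into bit 0):
  0x2C51 + 0xCE1B = 0x0FA6C
  0xFA6C + 0x3FD9 = 0x13A45 → wrap carry → 0x3A46
  0x3A46 + 0xF356 = 0x12D9C → wrap carry → 0x2D9D
One's-complement sum = 0x2D9D.
Checksum = ~0x2D9D & 0xFFFF = 0xD262.

D262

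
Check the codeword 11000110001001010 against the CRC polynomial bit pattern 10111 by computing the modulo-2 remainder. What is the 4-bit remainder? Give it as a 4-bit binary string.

1000

Modulo-2 division of 11000110001001010 by 10111:
  pos 0: 11000 XOR 10111 = 01111
  pos 1: 11111 XOR 10111 = 01000
  pos 2: 10001 XOR 10111 = 00110
  pos 4: 11000 XOR 10111 = 01111
  pos 5: 11110 XOR 10111 = 01001
  pos 6: 10011 XOR 10111 = 00100
  pos 8: 10000 XOR 10111 = 00111
  pos 10: 11110 XOR 10111 = 01001
  pos 11: 10011 XOR 10111 = 00100
Remainder = 1000 (nonzero — an error is detected).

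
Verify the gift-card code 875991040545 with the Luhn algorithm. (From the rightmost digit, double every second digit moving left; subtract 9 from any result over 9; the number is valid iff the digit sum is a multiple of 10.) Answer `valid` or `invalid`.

From the right, keep odd positions and double even positions (subtract 9 from any doubled value over 9):
  doubled (positions 2,4,...): 8 0 0 9 1 7 → sum 25
  kept (positions 1,3,...): 5 5 4 1 9 7 → sum 31
Total = 56.
56 mod 10 = 6, so the number is invalid.

invalid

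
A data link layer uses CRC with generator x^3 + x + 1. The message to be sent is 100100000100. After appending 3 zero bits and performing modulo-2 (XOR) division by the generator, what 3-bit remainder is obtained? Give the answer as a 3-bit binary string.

Append 3 zeros: 100100000100000. Divide by 1011 (XOR where the leading bit is 1):
  pos 0: 1001 XOR 1011 = 0010
  pos 2: 1000 XOR 1011 = 0011
  pos 4: 1100 XOR 1011 = 0111
  pos 5: 1110 XOR 1011 = 0101
  pos 6: 1011 XOR 1011 = 0000
Remainder (last 3 bits) = 000. This is the CRC / FCS.

000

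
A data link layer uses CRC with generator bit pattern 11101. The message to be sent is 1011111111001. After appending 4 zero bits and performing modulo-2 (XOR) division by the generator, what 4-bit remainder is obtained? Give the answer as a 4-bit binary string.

0011

Append 4 zeros: 10111111110010000. Divide by 11101 (XOR where the leading bit is 1):
  pos 0: 10111 XOR 11101 = 01010
  pos 1: 10101 XOR 11101 = 01000
  pos 2: 10001 XOR 11101 = 01100
  pos 3: 11001 XOR 11101 = 00100
  pos 5: 10011 XOR 11101 = 01110
  pos 6: 11100 XOR 11101 = 00001
  pos 10: 10100 XOR 11101 = 01001
  pos 11: 10010 XOR 11101 = 01111
  pos 12: 11110 XOR 11101 = 00011
Remainder (last 4 bits) = 0011. This is the CRC / FCS.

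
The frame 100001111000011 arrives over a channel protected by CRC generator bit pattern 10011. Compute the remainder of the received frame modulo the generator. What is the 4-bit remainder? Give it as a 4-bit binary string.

0010

Modulo-2 division of 100001111000011 by 10011:
  pos 0: 10000 XOR 10011 = 00011
  pos 3: 11111 XOR 10011 = 01100
  pos 4: 11001 XOR 10011 = 01010
  pos 5: 10100 XOR 10011 = 00111
  pos 7: 11100 XOR 10011 = 01111
  pos 8: 11110 XOR 10011 = 01101
  pos 9: 11011 XOR 10011 = 01000
  pos 10: 10001 XOR 10011 = 00010
Remainder = 0010 (nonzero — an error is detected).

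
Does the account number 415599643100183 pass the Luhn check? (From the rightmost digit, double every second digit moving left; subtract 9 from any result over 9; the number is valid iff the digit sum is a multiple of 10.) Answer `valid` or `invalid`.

From the right, keep odd positions and double even positions (subtract 9 from any doubled value over 9):
  doubled (positions 2,4,...): 7 0 2 8 9 1 2 → sum 29
  kept (positions 1,3,...): 3 1 0 3 6 9 5 4 → sum 31
Total = 60.
60 mod 10 = 0, so the number is valid.

valid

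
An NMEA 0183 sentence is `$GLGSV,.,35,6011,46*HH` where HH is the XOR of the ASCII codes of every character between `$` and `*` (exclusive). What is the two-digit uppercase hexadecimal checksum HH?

65

XOR the ASCII codes of the payload characters:
  'G' = 0x47 → acc = 0x47
  'L' = 0x4C → acc = 0x0B
  'G' = 0x47 → acc = 0x4C
  'S' = 0x53 → acc = 0x1F
  'V' = 0x56 → acc = 0x49
  ',' = 0x2C → acc = 0x65
  '.' = 0x2E → acc = 0x4B
  ',' = 0x2C → acc = 0x67
  '3' = 0x33 → acc = 0x54
  '5' = 0x35 → acc = 0x61
  ',' = 0x2C → acc = 0x4D
  '6' = 0x36 → acc = 0x7B
  '0' = 0x30 → acc = 0x4B
  '1' = 0x31 → acc = 0x7A
  '1' = 0x31 → acc = 0x4B
  ',' = 0x2C → acc = 0x67
  '4' = 0x34 → acc = 0x53
  '6' = 0x36 → acc = 0x65
Checksum = 0x65.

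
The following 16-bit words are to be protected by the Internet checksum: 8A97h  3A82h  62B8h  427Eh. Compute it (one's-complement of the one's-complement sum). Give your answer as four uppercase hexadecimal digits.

95AF

One's-complement addition (fold any carry out of bit 15 back into bit 0):
  0x8A97 + 0x3A82 = 0x0C519
  0xC519 + 0x62B8 = 0x127D1 → wrap carry → 0x27D2
  0x27D2 + 0x427E = 0x06A50
One's-complement sum = 0x6A50.
Checksum = ~0x6A50 & 0xFFFF = 0x95AF.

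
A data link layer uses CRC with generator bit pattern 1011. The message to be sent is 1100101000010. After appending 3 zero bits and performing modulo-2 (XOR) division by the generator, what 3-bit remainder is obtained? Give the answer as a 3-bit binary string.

111

Append 3 zeros: 1100101000010000. Divide by 1011 (XOR where the leading bit is 1):
  pos 0: 1100 XOR 1011 = 0111
  pos 1: 1111 XOR 1011 = 0100
  pos 2: 1000 XOR 1011 = 0011
  pos 4: 1110 XOR 1011 = 0101
  pos 5: 1010 XOR 1011 = 0001
  pos 8: 1001 XOR 1011 = 0010
  pos 10: 1000 XOR 1011 = 0011
  pos 12: 1100 XOR 1011 = 0111
Remainder (last 3 bits) = 111. This is the CRC / FCS.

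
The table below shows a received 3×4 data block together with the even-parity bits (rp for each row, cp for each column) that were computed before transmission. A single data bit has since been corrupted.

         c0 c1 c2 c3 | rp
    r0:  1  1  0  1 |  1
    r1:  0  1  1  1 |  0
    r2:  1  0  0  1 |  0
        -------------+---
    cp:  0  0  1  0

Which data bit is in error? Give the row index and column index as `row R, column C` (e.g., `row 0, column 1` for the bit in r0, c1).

row 1, column 3

Recompute each row's even parity and compare to rp:
  r0: data parity 1, sent rp 1 → ok
  r1: data parity 1, sent rp 0 → mismatch
  r2: data parity 0, sent rp 0 → ok
Recompute each column's even parity and compare to cp:
  c0: data parity 0, sent cp 0 → ok
  c1: data parity 0, sent cp 0 → ok
  c2: data parity 1, sent cp 1 → ok
  c3: data parity 1, sent cp 0 → mismatch
Exactly one row (r1) and one column (c3) fail → the flipped bit is at their intersection.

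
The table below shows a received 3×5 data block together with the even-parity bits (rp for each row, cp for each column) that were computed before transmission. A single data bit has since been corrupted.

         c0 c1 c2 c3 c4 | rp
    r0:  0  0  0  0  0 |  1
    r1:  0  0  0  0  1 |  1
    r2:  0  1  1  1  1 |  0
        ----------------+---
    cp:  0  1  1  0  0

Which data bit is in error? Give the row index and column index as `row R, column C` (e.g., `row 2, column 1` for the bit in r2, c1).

Recompute each row's even parity and compare to rp:
  r0: data parity 0, sent rp 1 → mismatch
  r1: data parity 1, sent rp 1 → ok
  r2: data parity 0, sent rp 0 → ok
Recompute each column's even parity and compare to cp:
  c0: data parity 0, sent cp 0 → ok
  c1: data parity 1, sent cp 1 → ok
  c2: data parity 1, sent cp 1 → ok
  c3: data parity 1, sent cp 0 → mismatch
  c4: data parity 0, sent cp 0 → ok
Exactly one row (r0) and one column (c3) fail → the flipped bit is at their intersection.

row 0, column 3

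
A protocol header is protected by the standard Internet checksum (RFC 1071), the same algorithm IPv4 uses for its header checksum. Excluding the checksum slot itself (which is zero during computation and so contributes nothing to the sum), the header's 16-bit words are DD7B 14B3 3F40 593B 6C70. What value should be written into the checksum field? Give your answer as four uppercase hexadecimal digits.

One's-complement addition (fold any carry out of bit 15 back into bit 0):
  0xDD7B + 0x14B3 = 0x0F22E
  0xF22E + 0x3F40 = 0x1316E → wrap carry → 0x316F
  0x316F + 0x593B = 0x08AAA
  0x8AAA + 0x6C70 = 0x0F71A
One's-complement sum = 0xF71A.
Checksum = ~0xF71A & 0xFFFF = 0x08E5.

08E5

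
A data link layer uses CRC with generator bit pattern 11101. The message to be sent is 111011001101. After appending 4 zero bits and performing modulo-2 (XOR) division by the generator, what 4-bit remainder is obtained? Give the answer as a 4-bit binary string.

1010

Append 4 zeros: 1110110011010000. Divide by 11101 (XOR where the leading bit is 1):
  pos 0: 11101 XOR 11101 = 00000
  pos 5: 10011 XOR 11101 = 01110
  pos 6: 11100 XOR 11101 = 00001
  pos 10: 11000 XOR 11101 = 00101
Remainder (last 4 bits) = 1010. This is the CRC / FCS.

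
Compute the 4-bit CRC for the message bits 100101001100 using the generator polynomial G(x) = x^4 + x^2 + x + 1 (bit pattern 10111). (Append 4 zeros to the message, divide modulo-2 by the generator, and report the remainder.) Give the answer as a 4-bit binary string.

1110

Append 4 zeros: 1001010011000000. Divide by 10111 (XOR where the leading bit is 1):
  pos 0: 10010 XOR 10111 = 00101
  pos 2: 10110 XOR 10111 = 00001
  pos 6: 10110 XOR 10111 = 00001
  pos 10: 10000 XOR 10111 = 00111
Remainder (last 4 bits) = 1110. This is the CRC / FCS.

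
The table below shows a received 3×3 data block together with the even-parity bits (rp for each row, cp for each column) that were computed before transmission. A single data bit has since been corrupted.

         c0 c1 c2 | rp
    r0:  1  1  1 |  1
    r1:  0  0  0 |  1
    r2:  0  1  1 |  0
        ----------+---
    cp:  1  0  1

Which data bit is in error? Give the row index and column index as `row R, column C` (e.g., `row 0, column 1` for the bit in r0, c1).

row 1, column 2

Recompute each row's even parity and compare to rp:
  r0: data parity 1, sent rp 1 → ok
  r1: data parity 0, sent rp 1 → mismatch
  r2: data parity 0, sent rp 0 → ok
Recompute each column's even parity and compare to cp:
  c0: data parity 1, sent cp 1 → ok
  c1: data parity 0, sent cp 0 → ok
  c2: data parity 0, sent cp 1 → mismatch
Exactly one row (r1) and one column (c2) fail → the flipped bit is at their intersection.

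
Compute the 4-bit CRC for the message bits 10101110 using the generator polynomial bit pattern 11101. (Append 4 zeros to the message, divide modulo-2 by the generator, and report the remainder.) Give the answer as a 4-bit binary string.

0001

Append 4 zeros: 101011100000. Divide by 11101 (XOR where the leading bit is 1):
  pos 0: 10101 XOR 11101 = 01000
  pos 1: 10001 XOR 11101 = 01100
  pos 2: 11001 XOR 11101 = 00100
  pos 4: 10000 XOR 11101 = 01101
  pos 5: 11010 XOR 11101 = 00111
  pos 7: 11100 XOR 11101 = 00001
Remainder (last 4 bits) = 0001. This is the CRC / FCS.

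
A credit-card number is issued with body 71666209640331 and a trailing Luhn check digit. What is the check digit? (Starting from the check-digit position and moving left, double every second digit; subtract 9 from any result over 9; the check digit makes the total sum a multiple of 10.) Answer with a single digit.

Partial digits right→left: 1 3 3 0 4 6 9 0 2 6 6 6 1 7
Double every second digit counting from the check-digit position (so the 1st, 3rd, 5th, ... of the partial from the right).
  doubled (with −9 where >9): 2 6 8 9 4 3 2 → sum 34
  kept as-is: 3 0 6 0 6 6 7 → sum 28
Total = 34 + 28 = 62.
Check digit = (10 − (62 mod 10)) mod 10 = 8.

8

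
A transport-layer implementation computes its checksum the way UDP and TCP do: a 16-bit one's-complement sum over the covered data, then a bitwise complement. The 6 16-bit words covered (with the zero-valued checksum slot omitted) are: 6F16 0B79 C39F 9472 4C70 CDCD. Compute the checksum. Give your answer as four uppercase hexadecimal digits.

One's-complement addition (fold any carry out of bit 15 back into bit 0):
  0x6F16 + 0x0B79 = 0x07A8F
  0x7A8F + 0xC39F = 0x13E2E → wrap carry → 0x3E2F
  0x3E2F + 0x9472 = 0x0D2A1
  0xD2A1 + 0x4C70 = 0x11F11 → wrap carry → 0x1F12
  0x1F12 + 0xCDCD = 0x0ECDF
One's-complement sum = 0xECDF.
Checksum = ~0xECDF & 0xFFFF = 0x1320.

1320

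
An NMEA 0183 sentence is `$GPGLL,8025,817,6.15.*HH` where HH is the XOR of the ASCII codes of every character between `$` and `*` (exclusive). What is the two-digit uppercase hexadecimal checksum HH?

XOR the ASCII codes of the payload characters:
  'G' = 0x47 → acc = 0x47
  'P' = 0x50 → acc = 0x17
  'G' = 0x47 → acc = 0x50
  'L' = 0x4C → acc = 0x1C
  'L' = 0x4C → acc = 0x50
  ',' = 0x2C → acc = 0x7C
  '8' = 0x38 → acc = 0x44
  '0' = 0x30 → acc = 0x74
  '2' = 0x32 → acc = 0x46
  '5' = 0x35 → acc = 0x73
  ',' = 0x2C → acc = 0x5F
  '8' = 0x38 → acc = 0x67
  '1' = 0x31 → acc = 0x56
  '7' = 0x37 → acc = 0x61
  ',' = 0x2C → acc = 0x4D
  '6' = 0x36 → acc = 0x7B
  '.' = 0x2E → acc = 0x55
  '1' = 0x31 → acc = 0x64
  '5' = 0x35 → acc = 0x51
  '.' = 0x2E → acc = 0x7F
Checksum = 0x7F.

7F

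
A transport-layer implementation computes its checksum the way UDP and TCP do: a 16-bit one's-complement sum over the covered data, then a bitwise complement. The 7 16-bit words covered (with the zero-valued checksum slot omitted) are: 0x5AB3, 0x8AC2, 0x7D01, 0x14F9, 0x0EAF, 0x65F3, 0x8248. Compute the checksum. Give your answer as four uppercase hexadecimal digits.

91A4

One's-complement addition (fold any carry out of bit 15 back into bit 0):
  0x5AB3 + 0x8AC2 = 0x0E575
  0xE575 + 0x7D01 = 0x16276 → wrap carry → 0x6277
  0x6277 + 0x14F9 = 0x07770
  0x7770 + 0x0EAF = 0x0861F
  0x861F + 0x65F3 = 0x0EC12
  0xEC12 + 0x8248 = 0x16E5A → wrap carry → 0x6E5B
One's-complement sum = 0x6E5B.
Checksum = ~0x6E5B & 0xFFFF = 0x91A4.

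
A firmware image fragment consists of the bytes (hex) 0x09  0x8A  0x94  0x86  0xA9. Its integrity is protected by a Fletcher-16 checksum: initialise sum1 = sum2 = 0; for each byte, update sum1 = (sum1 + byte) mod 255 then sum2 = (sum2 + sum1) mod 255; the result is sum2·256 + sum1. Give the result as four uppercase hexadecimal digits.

CB58

Running sums (mod 255):
  after byte 0 (0x09): sum1=9, sum2=9
  after byte 1 (0x8A): sum1=147, sum2=156
  after byte 2 (0x94): sum1=40, sum2=196
  after byte 3 (0x86): sum1=174, sum2=115
  after byte 4 (0xA9): sum1=88, sum2=203
Checksum = sum2·256 + sum1 = 203·256 + 88 = 52056 = 0xCB58.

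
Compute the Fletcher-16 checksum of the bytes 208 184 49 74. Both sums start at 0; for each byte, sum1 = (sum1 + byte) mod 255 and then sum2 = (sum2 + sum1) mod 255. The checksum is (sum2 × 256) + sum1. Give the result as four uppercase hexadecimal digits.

Running sums (mod 255):
  after byte 0 (208): sum1=208, sum2=208
  after byte 1 (184): sum1=137, sum2=90
  after byte 2 (49): sum1=186, sum2=21
  after byte 3 (74): sum1=5, sum2=26
Checksum = sum2·256 + sum1 = 26·256 + 5 = 6661 = 0x1A05.

1A05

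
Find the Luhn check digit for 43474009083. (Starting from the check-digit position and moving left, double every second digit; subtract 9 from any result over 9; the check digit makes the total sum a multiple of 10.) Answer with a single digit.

3

Partial digits right→left: 3 8 0 9 0 0 4 7 4 3 4
Double every second digit counting from the check-digit position (so the 1st, 3rd, 5th, ... of the partial from the right).
  doubled (with −9 where >9): 6 0 0 8 8 8 → sum 30
  kept as-is: 8 9 0 7 3 → sum 27
Total = 30 + 27 = 57.
Check digit = (10 − (57 mod 10)) mod 10 = 3.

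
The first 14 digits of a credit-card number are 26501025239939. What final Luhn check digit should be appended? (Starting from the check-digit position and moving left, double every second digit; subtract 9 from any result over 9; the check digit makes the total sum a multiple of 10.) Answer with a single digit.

Partial digits right→left: 9 3 9 9 3 2 5 2 0 1 0 5 6 2
Double every second digit counting from the check-digit position (so the 1st, 3rd, 5th, ... of the partial from the right).
  doubled (with −9 where >9): 9 9 6 1 0 0 3 → sum 28
  kept as-is: 3 9 2 2 1 5 2 → sum 24
Total = 28 + 24 = 52.
Check digit = (10 − (52 mod 10)) mod 10 = 8.

8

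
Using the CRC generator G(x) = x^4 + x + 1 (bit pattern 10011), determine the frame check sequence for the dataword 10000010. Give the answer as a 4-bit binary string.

Append 4 zeros: 100000100000. Divide by 10011 (XOR where the leading bit is 1):
  pos 0: 10000 XOR 10011 = 00011
  pos 3: 11010 XOR 10011 = 01001
  pos 4: 10010 XOR 10011 = 00001
Remainder (last 4 bits) = 1000. This is the CRC / FCS.

1000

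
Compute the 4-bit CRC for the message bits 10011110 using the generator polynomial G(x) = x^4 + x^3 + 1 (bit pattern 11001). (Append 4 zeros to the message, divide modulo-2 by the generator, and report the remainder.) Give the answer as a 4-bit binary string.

0000

Append 4 zeros: 100111100000. Divide by 11001 (XOR where the leading bit is 1):
  pos 0: 10011 XOR 11001 = 01010
  pos 1: 10101 XOR 11001 = 01100
  pos 2: 11001 XOR 11001 = 00000
Remainder (last 4 bits) = 0000. This is the CRC / FCS.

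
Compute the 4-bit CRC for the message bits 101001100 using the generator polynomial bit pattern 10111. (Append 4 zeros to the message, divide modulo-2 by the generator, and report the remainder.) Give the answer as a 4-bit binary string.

Append 4 zeros: 1010011000000. Divide by 10111 (XOR where the leading bit is 1):
  pos 0: 10100 XOR 10111 = 00011
  pos 3: 11110 XOR 10111 = 01001
  pos 4: 10010 XOR 10111 = 00101
  pos 6: 10100 XOR 10111 = 00011
Remainder (last 4 bits) = 1100. This is the CRC / FCS.

1100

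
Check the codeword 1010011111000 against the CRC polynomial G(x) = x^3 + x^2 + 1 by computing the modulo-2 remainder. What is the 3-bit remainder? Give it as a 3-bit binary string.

Modulo-2 division of 1010011111000 by 1101:
  pos 0: 1010 XOR 1101 = 0111
  pos 1: 1110 XOR 1101 = 0011
  pos 3: 1111 XOR 1101 = 0010
  pos 5: 1011 XOR 1101 = 0110
  pos 6: 1101 XOR 1101 = 0000
Remainder = 000 (zero — the frame passes the CRC check).

000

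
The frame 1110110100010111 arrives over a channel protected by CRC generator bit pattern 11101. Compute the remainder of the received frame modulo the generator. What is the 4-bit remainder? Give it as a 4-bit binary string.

0000

Modulo-2 division of 1110110100010111 by 11101:
  pos 0: 11101 XOR 11101 = 00000
  pos 5: 10100 XOR 11101 = 01001
  pos 6: 10010 XOR 11101 = 01111
  pos 7: 11111 XOR 11101 = 00010
  pos 10: 10011 XOR 11101 = 01110
  pos 11: 11101 XOR 11101 = 00000
Remainder = 0000 (zero — the frame passes the CRC check).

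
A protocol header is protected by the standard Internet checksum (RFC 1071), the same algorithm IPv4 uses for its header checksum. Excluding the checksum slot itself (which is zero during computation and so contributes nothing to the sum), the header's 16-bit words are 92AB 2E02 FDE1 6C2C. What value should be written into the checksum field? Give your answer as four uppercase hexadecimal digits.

D543

One's-complement addition (fold any carry out of bit 15 back into bit 0):
  0x92AB + 0x2E02 = 0x0C0AD
  0xC0AD + 0xFDE1 = 0x1BE8E → wrap carry → 0xBE8F
  0xBE8F + 0x6C2C = 0x12ABB → wrap carry → 0x2ABC
One's-complement sum = 0x2ABC.
Checksum = ~0x2ABC & 0xFFFF = 0xD543.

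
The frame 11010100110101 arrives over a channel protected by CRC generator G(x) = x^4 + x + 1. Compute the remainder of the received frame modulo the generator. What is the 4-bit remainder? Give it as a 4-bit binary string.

0000

Modulo-2 division of 11010100110101 by 10011:
  pos 0: 11010 XOR 10011 = 01001
  pos 1: 10011 XOR 10011 = 00000
  pos 8: 11010 XOR 10011 = 01001
  pos 9: 10011 XOR 10011 = 00000
Remainder = 0000 (zero — the frame passes the CRC check).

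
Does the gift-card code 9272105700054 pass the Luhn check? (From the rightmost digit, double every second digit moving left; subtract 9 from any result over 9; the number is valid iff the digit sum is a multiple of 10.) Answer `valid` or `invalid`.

valid

From the right, keep odd positions and double even positions (subtract 9 from any doubled value over 9):
  doubled (positions 2,4,...): 1 0 5 0 4 4 → sum 14
  kept (positions 1,3,...): 4 0 0 5 1 7 9 → sum 26
Total = 40.
40 mod 10 = 0, so the number is valid.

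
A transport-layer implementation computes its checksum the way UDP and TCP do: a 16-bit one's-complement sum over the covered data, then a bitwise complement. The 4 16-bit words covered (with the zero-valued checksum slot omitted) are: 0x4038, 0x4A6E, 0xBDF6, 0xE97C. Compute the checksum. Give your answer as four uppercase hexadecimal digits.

One's-complement addition (fold any carry out of bit 15 back into bit 0):
  0x4038 + 0x4A6E = 0x08AA6
  0x8AA6 + 0xBDF6 = 0x1489C → wrap carry → 0x489D
  0x489D + 0xE97C = 0x13219 → wrap carry → 0x321A
One's-complement sum = 0x321A.
Checksum = ~0x321A & 0xFFFF = 0xCDE5.

CDE5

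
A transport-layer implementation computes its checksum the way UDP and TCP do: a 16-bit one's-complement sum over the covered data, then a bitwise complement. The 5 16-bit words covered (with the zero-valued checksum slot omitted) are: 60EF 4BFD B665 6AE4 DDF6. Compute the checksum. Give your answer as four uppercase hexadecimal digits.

One's-complement addition (fold any carry out of bit 15 back into bit 0):
  0x60EF + 0x4BFD = 0x0ACEC
  0xACEC + 0xB665 = 0x16351 → wrap carry → 0x6352
  0x6352 + 0x6AE4 = 0x0CE36
  0xCE36 + 0xDDF6 = 0x1AC2C → wrap carry → 0xAC2D
One's-complement sum = 0xAC2D.
Checksum = ~0xAC2D & 0xFFFF = 0x53D2.

53D2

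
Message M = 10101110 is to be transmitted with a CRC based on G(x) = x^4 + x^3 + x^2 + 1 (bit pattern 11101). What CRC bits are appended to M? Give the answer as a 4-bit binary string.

Append 4 zeros: 101011100000. Divide by 11101 (XOR where the leading bit is 1):
  pos 0: 10101 XOR 11101 = 01000
  pos 1: 10001 XOR 11101 = 01100
  pos 2: 11001 XOR 11101 = 00100
  pos 4: 10000 XOR 11101 = 01101
  pos 5: 11010 XOR 11101 = 00111
  pos 7: 11100 XOR 11101 = 00001
Remainder (last 4 bits) = 0001. This is the CRC / FCS.

0001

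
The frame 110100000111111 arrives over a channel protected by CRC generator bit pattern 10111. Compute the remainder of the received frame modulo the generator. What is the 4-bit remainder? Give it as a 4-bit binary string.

Modulo-2 division of 110100000111111 by 10111:
  pos 0: 11010 XOR 10111 = 01101
  pos 1: 11010 XOR 10111 = 01101
  pos 2: 11010 XOR 10111 = 01101
  pos 3: 11010 XOR 10111 = 01101
  pos 4: 11010 XOR 10111 = 01101
  pos 5: 11011 XOR 10111 = 01100
  pos 6: 11001 XOR 10111 = 01110
  pos 7: 11101 XOR 10111 = 01010
  pos 8: 10101 XOR 10111 = 00010
Remainder = 1011 (nonzero — an error is detected).

1011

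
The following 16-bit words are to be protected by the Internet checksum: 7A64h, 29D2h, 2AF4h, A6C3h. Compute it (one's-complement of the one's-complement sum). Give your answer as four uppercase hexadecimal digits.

One's-complement addition (fold any carry out of bit 15 back into bit 0):
  0x7A64 + 0x29D2 = 0x0A436
  0xA436 + 0x2AF4 = 0x0CF2A
  0xCF2A + 0xA6C3 = 0x175ED → wrap carry → 0x75EE
One's-complement sum = 0x75EE.
Checksum = ~0x75EE & 0xFFFF = 0x8A11.

8A11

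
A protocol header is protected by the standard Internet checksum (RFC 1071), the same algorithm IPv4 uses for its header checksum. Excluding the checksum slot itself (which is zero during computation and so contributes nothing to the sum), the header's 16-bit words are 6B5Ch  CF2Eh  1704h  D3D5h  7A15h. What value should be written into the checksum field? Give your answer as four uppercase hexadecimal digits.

One's-complement addition (fold any carry out of bit 15 back into bit 0):
  0x6B5C + 0xCF2E = 0x13A8A → wrap carry → 0x3A8B
  0x3A8B + 0x1704 = 0x0518F
  0x518F + 0xD3D5 = 0x12564 → wrap carry → 0x2565
  0x2565 + 0x7A15 = 0x09F7A
One's-complement sum = 0x9F7A.
Checksum = ~0x9F7A & 0xFFFF = 0x6085.

6085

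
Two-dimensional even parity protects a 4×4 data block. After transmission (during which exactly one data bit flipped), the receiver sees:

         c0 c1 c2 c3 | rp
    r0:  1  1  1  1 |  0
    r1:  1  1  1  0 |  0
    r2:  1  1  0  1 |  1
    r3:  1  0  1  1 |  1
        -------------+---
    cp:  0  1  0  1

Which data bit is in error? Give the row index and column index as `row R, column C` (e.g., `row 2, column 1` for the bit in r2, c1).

Recompute each row's even parity and compare to rp:
  r0: data parity 0, sent rp 0 → ok
  r1: data parity 1, sent rp 0 → mismatch
  r2: data parity 1, sent rp 1 → ok
  r3: data parity 1, sent rp 1 → ok
Recompute each column's even parity and compare to cp:
  c0: data parity 0, sent cp 0 → ok
  c1: data parity 1, sent cp 1 → ok
  c2: data parity 1, sent cp 0 → mismatch
  c3: data parity 1, sent cp 1 → ok
Exactly one row (r1) and one column (c2) fail → the flipped bit is at their intersection.

row 1, column 2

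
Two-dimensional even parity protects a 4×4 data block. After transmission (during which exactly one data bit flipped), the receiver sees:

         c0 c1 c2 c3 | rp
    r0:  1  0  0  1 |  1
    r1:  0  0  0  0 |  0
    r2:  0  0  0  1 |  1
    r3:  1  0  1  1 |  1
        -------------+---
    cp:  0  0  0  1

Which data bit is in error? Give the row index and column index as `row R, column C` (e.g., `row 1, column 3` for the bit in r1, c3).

row 0, column 2

Recompute each row's even parity and compare to rp:
  r0: data parity 0, sent rp 1 → mismatch
  r1: data parity 0, sent rp 0 → ok
  r2: data parity 1, sent rp 1 → ok
  r3: data parity 1, sent rp 1 → ok
Recompute each column's even parity and compare to cp:
  c0: data parity 0, sent cp 0 → ok
  c1: data parity 0, sent cp 0 → ok
  c2: data parity 1, sent cp 0 → mismatch
  c3: data parity 1, sent cp 1 → ok
Exactly one row (r0) and one column (c2) fail → the flipped bit is at their intersection.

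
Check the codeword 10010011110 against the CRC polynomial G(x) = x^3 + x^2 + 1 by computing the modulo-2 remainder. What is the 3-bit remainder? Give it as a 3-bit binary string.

000

Modulo-2 division of 10010011110 by 1101:
  pos 0: 1001 XOR 1101 = 0100
  pos 1: 1000 XOR 1101 = 0101
  pos 2: 1010 XOR 1101 = 0111
  pos 3: 1111 XOR 1101 = 0010
  pos 5: 1011 XOR 1101 = 0110
  pos 6: 1101 XOR 1101 = 0000
Remainder = 000 (zero — the frame passes the CRC check).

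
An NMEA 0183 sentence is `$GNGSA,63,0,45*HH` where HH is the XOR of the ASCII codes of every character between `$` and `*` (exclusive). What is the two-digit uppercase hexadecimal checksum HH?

44

XOR the ASCII codes of the payload characters:
  'G' = 0x47 → acc = 0x47
  'N' = 0x4E → acc = 0x09
  'G' = 0x47 → acc = 0x4E
  'S' = 0x53 → acc = 0x1D
  'A' = 0x41 → acc = 0x5C
  ',' = 0x2C → acc = 0x70
  '6' = 0x36 → acc = 0x46
  '3' = 0x33 → acc = 0x75
  ',' = 0x2C → acc = 0x59
  '0' = 0x30 → acc = 0x69
  ',' = 0x2C → acc = 0x45
  '4' = 0x34 → acc = 0x71
  '5' = 0x35 → acc = 0x44
Checksum = 0x44.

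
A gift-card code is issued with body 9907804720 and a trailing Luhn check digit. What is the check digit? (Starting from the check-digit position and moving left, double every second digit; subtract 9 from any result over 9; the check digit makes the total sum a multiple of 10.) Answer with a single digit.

Partial digits right→left: 0 2 7 4 0 8 7 0 9 9
Double every second digit counting from the check-digit position (so the 1st, 3rd, 5th, ... of the partial from the right).
  doubled (with −9 where >9): 0 5 0 5 9 → sum 19
  kept as-is: 2 4 8 0 9 → sum 23
Total = 19 + 23 = 42.
Check digit = (10 − (42 mod 10)) mod 10 = 8.

8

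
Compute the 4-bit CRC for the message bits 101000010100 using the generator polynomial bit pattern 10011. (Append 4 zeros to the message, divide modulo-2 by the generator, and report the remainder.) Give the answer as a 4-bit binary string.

Append 4 zeros: 1010000101000000. Divide by 10011 (XOR where the leading bit is 1):
  pos 0: 10100 XOR 10011 = 00111
  pos 2: 11100 XOR 10011 = 01111
  pos 3: 11111 XOR 10011 = 01100
  pos 4: 11000 XOR 10011 = 01011
  pos 5: 10111 XOR 10011 = 00100
  pos 7: 10000 XOR 10011 = 00011
  pos 10: 11000 XOR 10011 = 01011
  pos 11: 10110 XOR 10011 = 00101
Remainder (last 4 bits) = 0101. This is the CRC / FCS.

0101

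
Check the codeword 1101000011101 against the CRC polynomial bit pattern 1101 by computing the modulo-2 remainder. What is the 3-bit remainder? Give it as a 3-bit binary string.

Modulo-2 division of 1101000011101 by 1101:
  pos 0: 1101 XOR 1101 = 0000
  pos 8: 1110 XOR 1101 = 0011
Remainder = 111 (nonzero — an error is detected).

111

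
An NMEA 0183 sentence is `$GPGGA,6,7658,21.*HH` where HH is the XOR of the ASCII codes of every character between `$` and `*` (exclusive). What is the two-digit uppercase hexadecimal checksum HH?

6D

XOR the ASCII codes of the payload characters:
  'G' = 0x47 → acc = 0x47
  'P' = 0x50 → acc = 0x17
  'G' = 0x47 → acc = 0x50
  'G' = 0x47 → acc = 0x17
  'A' = 0x41 → acc = 0x56
  ',' = 0x2C → acc = 0x7A
  '6' = 0x36 → acc = 0x4C
  ',' = 0x2C → acc = 0x60
  '7' = 0x37 → acc = 0x57
  '6' = 0x36 → acc = 0x61
  '5' = 0x35 → acc = 0x54
  '8' = 0x38 → acc = 0x6C
  ',' = 0x2C → acc = 0x40
  '2' = 0x32 → acc = 0x72
  '1' = 0x31 → acc = 0x43
  '.' = 0x2E → acc = 0x6D
Checksum = 0x6D.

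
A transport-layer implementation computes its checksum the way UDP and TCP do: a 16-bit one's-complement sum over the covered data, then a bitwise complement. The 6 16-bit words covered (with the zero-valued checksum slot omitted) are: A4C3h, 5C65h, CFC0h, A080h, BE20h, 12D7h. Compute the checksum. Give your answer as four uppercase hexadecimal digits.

One's-complement addition (fold any carry out of bit 15 back into bit 0):
  0xA4C3 + 0x5C65 = 0x10128 → wrap carry → 0x0129
  0x0129 + 0xCFC0 = 0x0D0E9
  0xD0E9 + 0xA080 = 0x17169 → wrap carry → 0x716A
  0x716A + 0xBE20 = 0x12F8A → wrap carry → 0x2F8B
  0x2F8B + 0x12D7 = 0x04262
One's-complement sum = 0x4262.
Checksum = ~0x4262 & 0xFFFF = 0xBD9D.

BD9D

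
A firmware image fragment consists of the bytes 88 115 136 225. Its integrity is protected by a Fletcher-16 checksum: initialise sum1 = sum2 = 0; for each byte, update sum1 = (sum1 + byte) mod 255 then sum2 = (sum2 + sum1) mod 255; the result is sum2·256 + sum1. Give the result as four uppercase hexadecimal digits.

AE36

Running sums (mod 255):
  after byte 0 (88): sum1=88, sum2=88
  after byte 1 (115): sum1=203, sum2=36
  after byte 2 (136): sum1=84, sum2=120
  after byte 3 (225): sum1=54, sum2=174
Checksum = sum2·256 + sum1 = 174·256 + 54 = 44598 = 0xAE36.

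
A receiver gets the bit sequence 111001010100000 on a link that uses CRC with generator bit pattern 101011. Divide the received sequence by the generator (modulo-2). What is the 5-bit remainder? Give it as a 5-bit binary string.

00000

Modulo-2 division of 111001010100000 by 101011:
  pos 0: 111001 XOR 101011 = 010010
  pos 1: 100100 XOR 101011 = 001111
  pos 3: 111110 XOR 101011 = 010101
  pos 4: 101011 XOR 101011 = 000000
Remainder = 00000 (zero — the frame passes the CRC check).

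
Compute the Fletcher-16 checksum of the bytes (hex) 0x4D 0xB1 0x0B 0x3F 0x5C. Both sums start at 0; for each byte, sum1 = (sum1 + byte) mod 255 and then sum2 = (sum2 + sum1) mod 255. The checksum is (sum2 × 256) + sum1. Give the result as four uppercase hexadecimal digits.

Running sums (mod 255):
  after byte 0 (0x4D): sum1=77, sum2=77
  after byte 1 (0xB1): sum1=254, sum2=76
  after byte 2 (0x0B): sum1=10, sum2=86
  after byte 3 (0x3F): sum1=73, sum2=159
  after byte 4 (0x5C): sum1=165, sum2=69
Checksum = sum2·256 + sum1 = 69·256 + 165 = 17829 = 0x45A5.

45A5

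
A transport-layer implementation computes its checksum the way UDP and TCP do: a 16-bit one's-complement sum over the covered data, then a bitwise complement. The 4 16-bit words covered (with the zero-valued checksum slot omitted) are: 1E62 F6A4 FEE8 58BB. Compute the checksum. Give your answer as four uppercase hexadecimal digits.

One's-complement addition (fold any carry out of bit 15 back into bit 0):
  0x1E62 + 0xF6A4 = 0x11506 → wrap carry → 0x1507
  0x1507 + 0xFEE8 = 0x113EF → wrap carry → 0x13F0
  0x13F0 + 0x58BB = 0x06CAB
One's-complement sum = 0x6CAB.
Checksum = ~0x6CAB & 0xFFFF = 0x9354.

9354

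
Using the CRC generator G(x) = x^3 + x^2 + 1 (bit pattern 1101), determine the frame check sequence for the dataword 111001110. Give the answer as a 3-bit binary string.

Append 3 zeros: 111001110000. Divide by 1101 (XOR where the leading bit is 1):
  pos 0: 1110 XOR 1101 = 0011
  pos 2: 1101 XOR 1101 = 0000
  pos 6: 1100 XOR 1101 = 0001
Remainder (last 3 bits) = 100. This is the CRC / FCS.

100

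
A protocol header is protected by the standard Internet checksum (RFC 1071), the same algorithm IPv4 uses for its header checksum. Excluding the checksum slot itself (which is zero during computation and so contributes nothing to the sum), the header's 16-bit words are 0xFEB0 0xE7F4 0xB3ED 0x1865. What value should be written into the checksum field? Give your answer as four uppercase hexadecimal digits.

4D07

One's-complement addition (fold any carry out of bit 15 back into bit 0):
  0xFEB0 + 0xE7F4 = 0x1E6A4 → wrap carry → 0xE6A5
  0xE6A5 + 0xB3ED = 0x19A92 → wrap carry → 0x9A93
  0x9A93 + 0x1865 = 0x0B2F8
One's-complement sum = 0xB2F8.
Checksum = ~0xB2F8 & 0xFFFF = 0x4D07.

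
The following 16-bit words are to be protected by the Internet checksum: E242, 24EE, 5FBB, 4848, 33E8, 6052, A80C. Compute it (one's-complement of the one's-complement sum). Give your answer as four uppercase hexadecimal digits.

One's-complement addition (fold any carry out of bit 15 back into bit 0):
  0xE242 + 0x24EE = 0x10730 → wrap carry → 0x0731
  0x0731 + 0x5FBB = 0x066EC
  0x66EC + 0x4848 = 0x0AF34
  0xAF34 + 0x33E8 = 0x0E31C
  0xE31C + 0x6052 = 0x1436E → wrap carry → 0x436F
  0x436F + 0xA80C = 0x0EB7B
One's-complement sum = 0xEB7B.
Checksum = ~0xEB7B & 0xFFFF = 0x1484.

1484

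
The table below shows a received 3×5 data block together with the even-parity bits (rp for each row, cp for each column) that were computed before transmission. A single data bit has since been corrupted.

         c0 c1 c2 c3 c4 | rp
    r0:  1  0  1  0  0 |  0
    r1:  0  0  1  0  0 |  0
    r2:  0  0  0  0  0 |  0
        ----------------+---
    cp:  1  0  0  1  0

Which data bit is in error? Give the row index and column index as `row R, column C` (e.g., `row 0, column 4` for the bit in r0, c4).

row 1, column 3

Recompute each row's even parity and compare to rp:
  r0: data parity 0, sent rp 0 → ok
  r1: data parity 1, sent rp 0 → mismatch
  r2: data parity 0, sent rp 0 → ok
Recompute each column's even parity and compare to cp:
  c0: data parity 1, sent cp 1 → ok
  c1: data parity 0, sent cp 0 → ok
  c2: data parity 0, sent cp 0 → ok
  c3: data parity 0, sent cp 1 → mismatch
  c4: data parity 0, sent cp 0 → ok
Exactly one row (r1) and one column (c3) fail → the flipped bit is at their intersection.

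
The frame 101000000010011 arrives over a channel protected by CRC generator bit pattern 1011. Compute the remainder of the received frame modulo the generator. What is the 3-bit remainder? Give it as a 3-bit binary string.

Modulo-2 division of 101000000010011 by 1011:
  pos 0: 1010 XOR 1011 = 0001
  pos 3: 1000 XOR 1011 = 0011
  pos 5: 1100 XOR 1011 = 0111
  pos 6: 1110 XOR 1011 = 0101
  pos 7: 1011 XOR 1011 = 0000
Remainder = 011 (nonzero — an error is detected).

011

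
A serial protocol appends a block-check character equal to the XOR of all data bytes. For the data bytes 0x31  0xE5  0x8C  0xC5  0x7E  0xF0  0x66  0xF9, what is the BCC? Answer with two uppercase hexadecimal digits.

XOR the bytes together:
  start with 0x31
  0x31 ⊕ 0xE5 = 0xD4
  0xD4 ⊕ 0x8C = 0x58
  0x58 ⊕ 0xC5 = 0x9D
  0x9D ⊕ 0x7E = 0xE3
  0xE3 ⊕ 0xF0 = 0x13
  0x13 ⊕ 0x66 = 0x75
  0x75 ⊕ 0xF9 = 0x8C

8C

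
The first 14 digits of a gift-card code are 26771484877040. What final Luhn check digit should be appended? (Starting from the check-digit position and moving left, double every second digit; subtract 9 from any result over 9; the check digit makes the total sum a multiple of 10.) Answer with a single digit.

4

Partial digits right→left: 0 4 0 7 7 8 4 8 4 1 7 7 6 2
Double every second digit counting from the check-digit position (so the 1st, 3rd, 5th, ... of the partial from the right).
  doubled (with −9 where >9): 0 0 5 8 8 5 3 → sum 29
  kept as-is: 4 7 8 8 1 7 2 → sum 37
Total = 29 + 37 = 66.
Check digit = (10 − (66 mod 10)) mod 10 = 4.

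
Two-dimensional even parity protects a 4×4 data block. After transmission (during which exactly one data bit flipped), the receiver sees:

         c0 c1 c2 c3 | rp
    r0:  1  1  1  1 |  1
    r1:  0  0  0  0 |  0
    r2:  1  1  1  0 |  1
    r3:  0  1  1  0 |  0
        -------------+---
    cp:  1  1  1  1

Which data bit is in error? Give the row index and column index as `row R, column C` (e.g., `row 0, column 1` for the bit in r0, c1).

row 0, column 0

Recompute each row's even parity and compare to rp:
  r0: data parity 0, sent rp 1 → mismatch
  r1: data parity 0, sent rp 0 → ok
  r2: data parity 1, sent rp 1 → ok
  r3: data parity 0, sent rp 0 → ok
Recompute each column's even parity and compare to cp:
  c0: data parity 0, sent cp 1 → mismatch
  c1: data parity 1, sent cp 1 → ok
  c2: data parity 1, sent cp 1 → ok
  c3: data parity 1, sent cp 1 → ok
Exactly one row (r0) and one column (c0) fail → the flipped bit is at their intersection.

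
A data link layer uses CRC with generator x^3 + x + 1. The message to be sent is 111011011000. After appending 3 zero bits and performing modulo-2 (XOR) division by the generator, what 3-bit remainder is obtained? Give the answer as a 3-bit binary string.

Append 3 zeros: 111011011000000. Divide by 1011 (XOR where the leading bit is 1):
  pos 0: 1110 XOR 1011 = 0101
  pos 1: 1011 XOR 1011 = 0000
  pos 5: 1011 XOR 1011 = 0000
Remainder (last 3 bits) = 000. This is the CRC / FCS.

000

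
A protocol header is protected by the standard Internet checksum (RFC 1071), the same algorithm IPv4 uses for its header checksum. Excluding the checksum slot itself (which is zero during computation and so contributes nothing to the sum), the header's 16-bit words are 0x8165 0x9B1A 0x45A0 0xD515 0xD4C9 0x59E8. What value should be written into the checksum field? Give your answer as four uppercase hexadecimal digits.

9A17

One's-complement addition (fold any carry out of bit 15 back into bit 0):
  0x8165 + 0x9B1A = 0x11C7F → wrap carry → 0x1C80
  0x1C80 + 0x45A0 = 0x06220
  0x6220 + 0xD515 = 0x13735 → wrap carry → 0x3736
  0x3736 + 0xD4C9 = 0x10BFF → wrap carry → 0x0C00
  0x0C00 + 0x59E8 = 0x065E8
One's-complement sum = 0x65E8.
Checksum = ~0x65E8 & 0xFFFF = 0x9A17.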